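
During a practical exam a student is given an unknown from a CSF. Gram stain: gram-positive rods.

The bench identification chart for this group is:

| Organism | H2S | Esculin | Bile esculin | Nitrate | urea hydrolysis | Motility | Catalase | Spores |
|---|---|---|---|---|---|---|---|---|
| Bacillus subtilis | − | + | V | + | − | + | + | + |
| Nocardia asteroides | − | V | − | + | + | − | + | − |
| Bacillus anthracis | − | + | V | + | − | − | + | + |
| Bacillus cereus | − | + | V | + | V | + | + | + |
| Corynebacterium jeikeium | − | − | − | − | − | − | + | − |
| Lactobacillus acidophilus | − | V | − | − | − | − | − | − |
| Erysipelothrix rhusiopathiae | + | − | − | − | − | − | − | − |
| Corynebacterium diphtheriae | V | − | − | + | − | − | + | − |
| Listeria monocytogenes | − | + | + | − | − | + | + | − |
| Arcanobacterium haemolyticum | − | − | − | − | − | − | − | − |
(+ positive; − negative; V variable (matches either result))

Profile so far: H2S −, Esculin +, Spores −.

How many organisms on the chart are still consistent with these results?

Spores −: excludes Bacillus subtilis, Bacillus anthracis, Bacillus cereus — 7 left.
Esculin +: excludes Corynebacterium jeikeium, Erysipelothrix rhusiopathiae, Corynebacterium diphtheriae, Arcanobacterium haemolyticum — 3 left.
H2S −: all 3 remaining candidates are consistent.
Still consistent: Lactobacillus acidophilus, Listeria monocytogenes, Nocardia asteroides.

3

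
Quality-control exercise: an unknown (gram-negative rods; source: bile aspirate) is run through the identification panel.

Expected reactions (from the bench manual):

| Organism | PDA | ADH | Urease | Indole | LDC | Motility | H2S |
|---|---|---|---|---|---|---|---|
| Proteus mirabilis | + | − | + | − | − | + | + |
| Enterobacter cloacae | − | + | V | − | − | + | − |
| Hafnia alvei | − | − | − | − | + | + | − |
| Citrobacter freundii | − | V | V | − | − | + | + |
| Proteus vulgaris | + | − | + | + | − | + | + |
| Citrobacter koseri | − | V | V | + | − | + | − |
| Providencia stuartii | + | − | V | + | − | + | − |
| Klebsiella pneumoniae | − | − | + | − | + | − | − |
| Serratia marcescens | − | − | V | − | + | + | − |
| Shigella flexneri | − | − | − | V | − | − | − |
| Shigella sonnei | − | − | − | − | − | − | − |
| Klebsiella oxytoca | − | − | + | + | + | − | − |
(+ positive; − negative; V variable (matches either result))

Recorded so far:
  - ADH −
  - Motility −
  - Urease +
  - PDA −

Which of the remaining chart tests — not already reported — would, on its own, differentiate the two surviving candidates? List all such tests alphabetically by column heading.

Indole

ADH −: excludes Enterobacter cloacae — 11 left.
PDA −: excludes Proteus mirabilis, Proteus vulgaris, Providencia stuartii — 8 left.
Urease +: excludes Hafnia alvei, Shigella flexneri, Shigella sonnei — 5 left.
Motility −: excludes Citrobacter freundii, Citrobacter koseri, Serratia marcescens — 2 left.
Two candidates remain: Klebsiella oxytoca and Klebsiella pneumoniae.
  Indole: Klebsiella oxytoca +, Klebsiella pneumoniae − — discriminates.
  LDC: + vs + — same for both, does not separate.
  H2S: − vs − — same for both, does not separate.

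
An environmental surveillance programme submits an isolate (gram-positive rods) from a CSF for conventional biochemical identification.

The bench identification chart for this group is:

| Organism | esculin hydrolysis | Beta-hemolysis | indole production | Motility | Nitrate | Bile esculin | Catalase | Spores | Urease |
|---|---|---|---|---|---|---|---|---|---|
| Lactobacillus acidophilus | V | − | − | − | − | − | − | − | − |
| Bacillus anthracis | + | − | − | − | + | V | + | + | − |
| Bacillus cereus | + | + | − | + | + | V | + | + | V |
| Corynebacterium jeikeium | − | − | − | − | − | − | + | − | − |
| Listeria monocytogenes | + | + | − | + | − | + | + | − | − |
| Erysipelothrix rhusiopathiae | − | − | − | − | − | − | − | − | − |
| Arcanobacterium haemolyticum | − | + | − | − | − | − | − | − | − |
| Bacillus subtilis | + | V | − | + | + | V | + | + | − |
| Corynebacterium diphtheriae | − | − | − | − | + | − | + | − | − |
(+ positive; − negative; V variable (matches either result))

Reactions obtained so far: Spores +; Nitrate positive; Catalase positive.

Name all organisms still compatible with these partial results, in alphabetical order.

Bacillus anthracis, Bacillus cereus, Bacillus subtilis

Spores +: excludes 6 organisms — 3 left.
Catalase +: all 3 remaining candidates are consistent.
Nitrate +: all 3 remaining candidates are consistent.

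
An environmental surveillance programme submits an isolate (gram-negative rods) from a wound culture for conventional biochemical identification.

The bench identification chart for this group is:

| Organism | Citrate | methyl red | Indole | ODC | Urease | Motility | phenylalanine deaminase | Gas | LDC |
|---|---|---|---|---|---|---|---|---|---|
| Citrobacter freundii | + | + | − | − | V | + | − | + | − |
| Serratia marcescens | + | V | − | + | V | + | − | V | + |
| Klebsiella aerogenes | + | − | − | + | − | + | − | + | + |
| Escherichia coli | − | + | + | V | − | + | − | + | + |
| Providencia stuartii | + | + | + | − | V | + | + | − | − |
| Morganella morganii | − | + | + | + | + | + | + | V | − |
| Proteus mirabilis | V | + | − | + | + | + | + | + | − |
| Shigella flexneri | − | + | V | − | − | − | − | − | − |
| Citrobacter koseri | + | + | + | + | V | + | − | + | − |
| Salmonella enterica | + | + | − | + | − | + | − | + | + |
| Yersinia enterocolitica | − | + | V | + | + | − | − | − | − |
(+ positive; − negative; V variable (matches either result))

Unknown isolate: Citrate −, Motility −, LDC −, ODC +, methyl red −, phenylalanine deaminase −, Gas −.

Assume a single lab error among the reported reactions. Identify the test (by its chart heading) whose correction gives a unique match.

As reported, no row in the chart matches all 7 reactions.
Reversing phenylalanine deaminase → still no organism matches.
Reversing methyl red (to +) → unique match: Yersinia enterocolitica.
Reversing Motility → still no organism matches.
Reversing LDC → still no organism matches.
Reversing Citrate → still no organism matches.
Reversing Gas → still no organism matches.
Reversing ODC → still no organism matches.

methyl red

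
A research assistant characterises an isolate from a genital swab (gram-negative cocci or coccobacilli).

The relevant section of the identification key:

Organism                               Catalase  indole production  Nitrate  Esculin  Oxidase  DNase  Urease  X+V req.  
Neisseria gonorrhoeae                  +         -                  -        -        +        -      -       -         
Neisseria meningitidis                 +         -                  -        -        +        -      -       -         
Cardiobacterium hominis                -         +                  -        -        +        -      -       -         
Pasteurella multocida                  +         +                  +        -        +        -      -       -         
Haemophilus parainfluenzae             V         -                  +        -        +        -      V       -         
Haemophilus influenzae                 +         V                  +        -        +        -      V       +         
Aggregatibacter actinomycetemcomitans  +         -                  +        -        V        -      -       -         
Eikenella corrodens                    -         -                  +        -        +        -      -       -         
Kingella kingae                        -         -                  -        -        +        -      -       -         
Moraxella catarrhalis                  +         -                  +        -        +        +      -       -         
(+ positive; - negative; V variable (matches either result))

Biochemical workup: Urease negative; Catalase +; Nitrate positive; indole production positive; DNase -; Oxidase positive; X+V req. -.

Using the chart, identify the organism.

Pasteurella multocida

Nitrate +: excludes Neisseria gonorrhoeae, Neisseria meningitidis, Cardiobacterium hominis, Kingella kingae — 6 left.
Catalase +: excludes Eikenella corrodens — 5 left.
X+V req. -: excludes Haemophilus influenzae — 4 left.
indole production +: excludes Haemophilus parainfluenzae, Aggregatibacter actinomycetemcomitans, Moraxella catarrhalis — 1 left.
Urease -: the one remaining candidate is consistent.
Oxidase +: the one remaining candidate is consistent.
DNase -: the one remaining candidate is consistent.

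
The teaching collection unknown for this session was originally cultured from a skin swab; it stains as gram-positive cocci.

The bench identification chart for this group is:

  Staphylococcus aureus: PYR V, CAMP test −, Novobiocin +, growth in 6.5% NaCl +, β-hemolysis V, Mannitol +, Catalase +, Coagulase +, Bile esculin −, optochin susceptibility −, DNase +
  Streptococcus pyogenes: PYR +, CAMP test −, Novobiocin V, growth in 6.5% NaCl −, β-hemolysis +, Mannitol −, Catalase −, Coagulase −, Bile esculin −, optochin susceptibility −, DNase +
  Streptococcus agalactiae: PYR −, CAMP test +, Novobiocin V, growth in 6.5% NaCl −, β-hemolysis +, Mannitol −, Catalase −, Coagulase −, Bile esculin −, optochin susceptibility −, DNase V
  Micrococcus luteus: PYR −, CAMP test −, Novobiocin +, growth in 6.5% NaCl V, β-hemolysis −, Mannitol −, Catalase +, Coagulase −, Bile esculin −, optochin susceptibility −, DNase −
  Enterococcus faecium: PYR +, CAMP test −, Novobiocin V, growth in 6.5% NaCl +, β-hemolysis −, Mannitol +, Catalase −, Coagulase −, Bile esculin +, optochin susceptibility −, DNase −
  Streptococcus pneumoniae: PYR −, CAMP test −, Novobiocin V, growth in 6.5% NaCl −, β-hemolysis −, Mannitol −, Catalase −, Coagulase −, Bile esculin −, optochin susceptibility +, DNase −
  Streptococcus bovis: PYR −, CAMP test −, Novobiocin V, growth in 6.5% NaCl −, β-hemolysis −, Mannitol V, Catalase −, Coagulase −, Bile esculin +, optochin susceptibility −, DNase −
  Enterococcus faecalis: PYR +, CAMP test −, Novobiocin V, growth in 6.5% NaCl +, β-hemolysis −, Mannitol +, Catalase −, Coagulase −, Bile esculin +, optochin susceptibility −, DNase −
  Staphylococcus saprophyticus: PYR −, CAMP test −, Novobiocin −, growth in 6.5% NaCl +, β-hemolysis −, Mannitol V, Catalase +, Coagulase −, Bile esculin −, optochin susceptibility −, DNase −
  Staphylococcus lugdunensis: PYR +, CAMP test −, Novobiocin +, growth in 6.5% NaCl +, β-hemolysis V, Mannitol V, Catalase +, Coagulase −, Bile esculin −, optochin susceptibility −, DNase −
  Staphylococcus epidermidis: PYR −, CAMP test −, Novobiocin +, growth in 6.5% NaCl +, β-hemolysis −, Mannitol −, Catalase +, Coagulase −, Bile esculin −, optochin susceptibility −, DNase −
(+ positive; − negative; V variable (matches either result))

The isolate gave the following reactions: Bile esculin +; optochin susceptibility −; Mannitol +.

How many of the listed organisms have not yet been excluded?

3

optochin susceptibility −: excludes Streptococcus pneumoniae — 10 left.
Bile esculin +: excludes 7 organisms — 3 left.
Mannitol +: all 3 remaining candidates are consistent.
Still consistent: Enterococcus faecalis, Enterococcus faecium, Streptococcus bovis.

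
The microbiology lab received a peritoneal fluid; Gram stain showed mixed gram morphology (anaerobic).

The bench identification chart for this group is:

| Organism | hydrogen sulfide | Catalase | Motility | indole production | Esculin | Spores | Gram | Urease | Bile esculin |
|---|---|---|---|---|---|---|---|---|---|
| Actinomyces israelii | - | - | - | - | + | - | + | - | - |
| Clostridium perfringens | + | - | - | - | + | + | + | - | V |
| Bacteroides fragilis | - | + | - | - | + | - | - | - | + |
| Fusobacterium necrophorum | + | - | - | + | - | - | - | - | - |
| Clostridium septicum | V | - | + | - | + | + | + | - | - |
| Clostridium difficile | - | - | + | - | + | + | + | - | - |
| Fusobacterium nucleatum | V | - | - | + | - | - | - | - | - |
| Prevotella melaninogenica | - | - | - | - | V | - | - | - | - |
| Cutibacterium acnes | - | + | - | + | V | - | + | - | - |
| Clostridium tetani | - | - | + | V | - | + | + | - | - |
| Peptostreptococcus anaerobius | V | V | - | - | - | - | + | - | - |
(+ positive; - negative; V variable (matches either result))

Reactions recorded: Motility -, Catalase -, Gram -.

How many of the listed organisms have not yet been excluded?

3

Motility -: excludes Clostridium septicum, Clostridium difficile, Clostridium tetani — 8 left.
Catalase -: excludes Bacteroides fragilis, Cutibacterium acnes — 6 left.
Gram -: excludes Actinomyces israelii, Clostridium perfringens, Peptostreptococcus anaerobius — 3 left.
Still consistent: Fusobacterium necrophorum, Fusobacterium nucleatum, Prevotella melaninogenica.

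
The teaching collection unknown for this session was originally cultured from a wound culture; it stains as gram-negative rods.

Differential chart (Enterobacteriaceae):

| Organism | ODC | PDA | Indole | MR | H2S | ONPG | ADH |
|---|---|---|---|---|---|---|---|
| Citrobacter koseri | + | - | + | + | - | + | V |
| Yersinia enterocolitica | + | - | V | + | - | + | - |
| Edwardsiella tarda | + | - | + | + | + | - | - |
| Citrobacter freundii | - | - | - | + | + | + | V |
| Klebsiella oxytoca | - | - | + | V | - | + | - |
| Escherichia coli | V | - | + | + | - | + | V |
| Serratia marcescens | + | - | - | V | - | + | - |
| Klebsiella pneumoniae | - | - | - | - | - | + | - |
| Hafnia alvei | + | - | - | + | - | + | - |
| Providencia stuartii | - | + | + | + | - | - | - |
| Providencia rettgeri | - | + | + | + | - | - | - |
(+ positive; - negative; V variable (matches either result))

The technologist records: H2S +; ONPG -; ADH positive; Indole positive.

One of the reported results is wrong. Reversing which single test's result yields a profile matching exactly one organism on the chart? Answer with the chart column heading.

ADH

As reported, no row in the chart matches all 4 reactions.
Reversing ADH (to -) → unique match: Edwardsiella tarda.
Reversing H2S → still no organism matches.
Reversing ONPG → still no organism matches.
Reversing Indole → still no organism matches.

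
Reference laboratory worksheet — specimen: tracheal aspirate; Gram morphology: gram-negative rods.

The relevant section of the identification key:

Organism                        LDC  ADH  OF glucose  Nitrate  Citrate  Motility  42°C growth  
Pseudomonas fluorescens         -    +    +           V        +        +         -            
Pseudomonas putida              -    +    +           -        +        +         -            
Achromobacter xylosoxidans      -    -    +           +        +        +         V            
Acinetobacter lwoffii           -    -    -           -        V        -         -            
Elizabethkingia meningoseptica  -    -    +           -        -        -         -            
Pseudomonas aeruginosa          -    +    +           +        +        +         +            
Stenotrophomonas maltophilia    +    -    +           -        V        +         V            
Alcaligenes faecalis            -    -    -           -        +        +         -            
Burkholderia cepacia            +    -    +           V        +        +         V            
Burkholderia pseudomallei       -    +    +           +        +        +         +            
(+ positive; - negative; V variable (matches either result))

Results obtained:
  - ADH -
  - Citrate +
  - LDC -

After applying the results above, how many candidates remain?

3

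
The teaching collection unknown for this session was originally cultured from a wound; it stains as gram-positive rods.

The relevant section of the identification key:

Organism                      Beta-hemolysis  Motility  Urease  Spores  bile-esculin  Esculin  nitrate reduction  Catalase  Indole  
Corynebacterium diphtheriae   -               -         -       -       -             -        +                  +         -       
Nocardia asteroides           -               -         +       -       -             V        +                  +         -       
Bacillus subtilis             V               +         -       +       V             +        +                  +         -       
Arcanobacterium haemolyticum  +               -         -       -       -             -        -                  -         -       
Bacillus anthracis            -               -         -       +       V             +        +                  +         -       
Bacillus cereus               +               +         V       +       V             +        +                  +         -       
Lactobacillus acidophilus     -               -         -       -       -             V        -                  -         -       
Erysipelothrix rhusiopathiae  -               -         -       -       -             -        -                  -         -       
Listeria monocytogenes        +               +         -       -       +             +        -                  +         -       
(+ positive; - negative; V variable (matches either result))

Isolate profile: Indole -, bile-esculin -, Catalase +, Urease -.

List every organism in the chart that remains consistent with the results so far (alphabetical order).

bile-esculin -: excludes Listeria monocytogenes — 8 left.
Indole -: all 8 remaining candidates are consistent.
Catalase +: excludes Arcanobacterium haemolyticum, Lactobacillus acidophilus, Erysipelothrix rhusiopathiae — 5 left.
Urease -: excludes Nocardia asteroides — 4 left.

Bacillus anthracis, Bacillus cereus, Bacillus subtilis, Corynebacterium diphtheriae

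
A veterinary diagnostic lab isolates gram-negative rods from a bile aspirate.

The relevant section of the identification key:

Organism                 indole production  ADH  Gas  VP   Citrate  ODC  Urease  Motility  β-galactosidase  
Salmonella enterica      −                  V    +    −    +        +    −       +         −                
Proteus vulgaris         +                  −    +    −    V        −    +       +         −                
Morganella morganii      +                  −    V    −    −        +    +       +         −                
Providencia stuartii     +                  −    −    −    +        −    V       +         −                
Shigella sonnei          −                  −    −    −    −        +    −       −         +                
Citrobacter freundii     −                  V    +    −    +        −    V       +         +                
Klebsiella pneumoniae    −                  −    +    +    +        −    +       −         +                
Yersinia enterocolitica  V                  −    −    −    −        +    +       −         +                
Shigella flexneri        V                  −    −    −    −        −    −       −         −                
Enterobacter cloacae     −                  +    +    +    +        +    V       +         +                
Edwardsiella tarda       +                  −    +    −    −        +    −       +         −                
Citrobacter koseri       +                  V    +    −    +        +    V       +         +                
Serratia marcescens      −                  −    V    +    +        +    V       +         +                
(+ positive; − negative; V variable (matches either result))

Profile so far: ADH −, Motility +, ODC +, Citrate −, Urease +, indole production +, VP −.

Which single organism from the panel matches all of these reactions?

indole production +: excludes 6 organisms — 7 left.
ADH −: all 7 remaining candidates are consistent.
VP −: all 7 remaining candidates are consistent.
Urease +: excludes Shigella flexneri, Edwardsiella tarda — 5 left.
Citrate −: excludes Providencia stuartii, Citrobacter koseri — 3 left.
Motility +: excludes Yersinia enterocolitica — 2 left.
ODC +: excludes Proteus vulgaris — 1 left.

Morganella morganii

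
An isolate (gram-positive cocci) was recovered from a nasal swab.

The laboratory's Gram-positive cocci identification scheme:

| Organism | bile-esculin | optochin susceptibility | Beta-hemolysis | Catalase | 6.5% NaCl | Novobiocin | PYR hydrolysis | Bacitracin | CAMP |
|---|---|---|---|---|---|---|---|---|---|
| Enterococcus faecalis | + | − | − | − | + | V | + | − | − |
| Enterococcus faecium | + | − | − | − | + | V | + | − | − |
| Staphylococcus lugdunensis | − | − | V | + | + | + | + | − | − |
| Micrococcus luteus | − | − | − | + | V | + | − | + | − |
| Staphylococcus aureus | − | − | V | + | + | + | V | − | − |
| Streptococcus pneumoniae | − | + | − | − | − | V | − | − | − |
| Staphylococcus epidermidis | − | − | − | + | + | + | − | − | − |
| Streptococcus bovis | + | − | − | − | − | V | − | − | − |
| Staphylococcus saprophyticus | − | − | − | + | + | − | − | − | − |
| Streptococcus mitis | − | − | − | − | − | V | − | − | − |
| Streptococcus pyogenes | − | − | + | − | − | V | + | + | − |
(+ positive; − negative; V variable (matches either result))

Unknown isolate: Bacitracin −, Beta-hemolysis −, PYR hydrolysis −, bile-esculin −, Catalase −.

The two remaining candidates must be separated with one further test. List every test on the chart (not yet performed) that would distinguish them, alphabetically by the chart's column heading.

bile-esculin −: excludes Enterococcus faecalis, Enterococcus faecium, Streptococcus bovis — 8 left.
Beta-hemolysis −: excludes Streptococcus pyogenes — 7 left.
Bacitracin −: excludes Micrococcus luteus — 6 left.
PYR hydrolysis −: excludes Staphylococcus lugdunensis — 5 left.
Catalase −: excludes Staphylococcus aureus, Staphylococcus epidermidis, Staphylococcus saprophyticus — 2 left.
Two candidates remain: Streptococcus mitis and Streptococcus pneumoniae.
  optochin susceptibility: Streptococcus mitis −, Streptococcus pneumoniae + — discriminates.
  6.5% NaCl: − vs − — same for both, does not separate.
  Novobiocin: V vs V — variable for at least one, does not separate.
  CAMP: − vs − — same for both, does not separate.

optochin susceptibility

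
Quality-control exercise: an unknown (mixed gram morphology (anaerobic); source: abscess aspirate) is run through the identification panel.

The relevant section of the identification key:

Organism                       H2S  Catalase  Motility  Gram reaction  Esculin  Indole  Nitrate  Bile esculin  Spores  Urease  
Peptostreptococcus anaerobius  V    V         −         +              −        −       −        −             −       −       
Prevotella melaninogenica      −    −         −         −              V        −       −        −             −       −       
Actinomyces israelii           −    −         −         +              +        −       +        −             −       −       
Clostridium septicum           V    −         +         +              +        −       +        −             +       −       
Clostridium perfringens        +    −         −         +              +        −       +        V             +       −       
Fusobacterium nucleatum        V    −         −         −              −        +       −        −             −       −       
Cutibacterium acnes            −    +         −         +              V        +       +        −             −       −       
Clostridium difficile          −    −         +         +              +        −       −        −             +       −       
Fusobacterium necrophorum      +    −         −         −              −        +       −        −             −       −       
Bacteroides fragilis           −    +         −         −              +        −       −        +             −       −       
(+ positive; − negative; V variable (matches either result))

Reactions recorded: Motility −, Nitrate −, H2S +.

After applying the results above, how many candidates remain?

H2S +: excludes 5 organisms — 5 left.
Nitrate −: excludes Clostridium septicum, Clostridium perfringens — 3 left.
Motility −: all 3 remaining candidates are consistent.
Still consistent: Fusobacterium necrophorum, Fusobacterium nucleatum, Peptostreptococcus anaerobius.

3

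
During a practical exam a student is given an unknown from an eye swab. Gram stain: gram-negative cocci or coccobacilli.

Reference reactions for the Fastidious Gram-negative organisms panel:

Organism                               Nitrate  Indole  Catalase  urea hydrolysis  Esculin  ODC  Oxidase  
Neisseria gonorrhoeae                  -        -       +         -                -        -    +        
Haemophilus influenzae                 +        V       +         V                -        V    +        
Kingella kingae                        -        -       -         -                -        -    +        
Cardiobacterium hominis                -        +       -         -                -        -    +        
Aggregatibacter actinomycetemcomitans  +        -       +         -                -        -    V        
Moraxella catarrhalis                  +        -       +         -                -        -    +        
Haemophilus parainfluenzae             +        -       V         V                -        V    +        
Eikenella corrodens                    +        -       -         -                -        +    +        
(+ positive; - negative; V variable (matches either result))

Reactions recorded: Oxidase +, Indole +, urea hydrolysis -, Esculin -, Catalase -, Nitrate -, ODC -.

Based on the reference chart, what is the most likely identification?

urea hydrolysis -: all 8 remaining candidates are consistent.
Nitrate -: excludes 5 organisms — 3 left.
Esculin -: all 3 remaining candidates are consistent.
Oxidase +: all 3 remaining candidates are consistent.
Catalase -: excludes Neisseria gonorrhoeae — 2 left.
Indole +: excludes Kingella kingae — 1 left.
ODC -: the one remaining candidate is consistent.

Cardiobacterium hominis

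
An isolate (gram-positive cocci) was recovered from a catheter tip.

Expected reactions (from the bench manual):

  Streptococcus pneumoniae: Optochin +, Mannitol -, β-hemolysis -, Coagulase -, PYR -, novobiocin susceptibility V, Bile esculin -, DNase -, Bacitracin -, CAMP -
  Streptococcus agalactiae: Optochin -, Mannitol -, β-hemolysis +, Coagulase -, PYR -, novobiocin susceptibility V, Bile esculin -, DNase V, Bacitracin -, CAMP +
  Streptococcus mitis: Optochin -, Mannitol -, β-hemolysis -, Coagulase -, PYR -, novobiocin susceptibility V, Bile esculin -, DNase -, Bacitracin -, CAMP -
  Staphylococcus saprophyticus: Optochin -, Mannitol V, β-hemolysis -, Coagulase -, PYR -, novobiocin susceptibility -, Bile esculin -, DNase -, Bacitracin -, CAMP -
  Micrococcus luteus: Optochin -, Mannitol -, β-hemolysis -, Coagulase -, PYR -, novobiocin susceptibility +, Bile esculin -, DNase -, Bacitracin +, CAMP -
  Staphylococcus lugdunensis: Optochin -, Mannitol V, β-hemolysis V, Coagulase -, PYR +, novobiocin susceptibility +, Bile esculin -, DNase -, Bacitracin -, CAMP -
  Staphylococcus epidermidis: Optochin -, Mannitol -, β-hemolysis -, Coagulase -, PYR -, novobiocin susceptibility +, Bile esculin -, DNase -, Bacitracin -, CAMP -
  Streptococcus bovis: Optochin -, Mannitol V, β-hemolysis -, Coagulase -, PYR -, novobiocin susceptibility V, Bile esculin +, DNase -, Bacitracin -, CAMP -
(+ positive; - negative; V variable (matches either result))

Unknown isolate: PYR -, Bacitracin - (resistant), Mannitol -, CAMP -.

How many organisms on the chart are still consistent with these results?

5

Mannitol -: all 8 remaining candidates are consistent.
PYR -: excludes Staphylococcus lugdunensis — 7 left.
CAMP -: excludes Streptococcus agalactiae — 6 left.
Bacitracin -: excludes Micrococcus luteus — 5 left.
Still consistent: Staphylococcus epidermidis, Staphylococcus saprophyticus, Streptococcus bovis, Streptococcus mitis, Streptococcus pneumoniae.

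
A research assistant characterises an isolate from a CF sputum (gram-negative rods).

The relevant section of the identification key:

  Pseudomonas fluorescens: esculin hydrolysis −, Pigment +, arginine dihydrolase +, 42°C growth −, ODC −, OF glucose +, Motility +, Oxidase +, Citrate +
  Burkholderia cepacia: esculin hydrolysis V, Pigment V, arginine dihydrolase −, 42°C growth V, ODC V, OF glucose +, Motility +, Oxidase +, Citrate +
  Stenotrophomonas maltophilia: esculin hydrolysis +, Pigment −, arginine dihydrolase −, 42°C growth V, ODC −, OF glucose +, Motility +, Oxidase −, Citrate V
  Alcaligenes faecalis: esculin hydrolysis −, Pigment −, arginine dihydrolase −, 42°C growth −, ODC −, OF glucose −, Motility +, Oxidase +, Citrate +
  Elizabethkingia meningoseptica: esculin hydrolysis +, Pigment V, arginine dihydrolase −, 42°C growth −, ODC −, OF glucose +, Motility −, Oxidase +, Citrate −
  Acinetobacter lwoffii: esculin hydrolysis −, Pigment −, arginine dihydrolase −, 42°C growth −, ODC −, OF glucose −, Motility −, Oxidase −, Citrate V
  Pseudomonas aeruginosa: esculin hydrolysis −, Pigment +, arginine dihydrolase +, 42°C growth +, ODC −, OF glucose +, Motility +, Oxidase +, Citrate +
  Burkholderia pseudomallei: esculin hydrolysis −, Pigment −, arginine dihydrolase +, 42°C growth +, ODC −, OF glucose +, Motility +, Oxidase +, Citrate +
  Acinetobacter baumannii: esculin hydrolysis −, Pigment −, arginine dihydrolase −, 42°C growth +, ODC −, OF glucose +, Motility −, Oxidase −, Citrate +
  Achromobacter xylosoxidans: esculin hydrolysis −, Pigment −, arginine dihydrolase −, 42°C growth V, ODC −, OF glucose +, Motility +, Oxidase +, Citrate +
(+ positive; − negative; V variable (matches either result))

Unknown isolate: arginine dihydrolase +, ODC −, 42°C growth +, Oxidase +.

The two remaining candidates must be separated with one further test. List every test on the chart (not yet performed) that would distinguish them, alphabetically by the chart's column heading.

arginine dihydrolase +: excludes 7 organisms — 3 left.
Oxidase +: all 3 remaining candidates are consistent.
ODC −: all 3 remaining candidates are consistent.
42°C growth +: excludes Pseudomonas fluorescens — 2 left.
Two candidates remain: Burkholderia pseudomallei and Pseudomonas aeruginosa.
  esculin hydrolysis: − vs − — same for both, does not separate.
  Pigment: Burkholderia pseudomallei −, Pseudomonas aeruginosa + — discriminates.
  OF glucose: + vs + — same for both, does not separate.
  Motility: + vs + — same for both, does not separate.
  Citrate: + vs + — same for both, does not separate.

Pigment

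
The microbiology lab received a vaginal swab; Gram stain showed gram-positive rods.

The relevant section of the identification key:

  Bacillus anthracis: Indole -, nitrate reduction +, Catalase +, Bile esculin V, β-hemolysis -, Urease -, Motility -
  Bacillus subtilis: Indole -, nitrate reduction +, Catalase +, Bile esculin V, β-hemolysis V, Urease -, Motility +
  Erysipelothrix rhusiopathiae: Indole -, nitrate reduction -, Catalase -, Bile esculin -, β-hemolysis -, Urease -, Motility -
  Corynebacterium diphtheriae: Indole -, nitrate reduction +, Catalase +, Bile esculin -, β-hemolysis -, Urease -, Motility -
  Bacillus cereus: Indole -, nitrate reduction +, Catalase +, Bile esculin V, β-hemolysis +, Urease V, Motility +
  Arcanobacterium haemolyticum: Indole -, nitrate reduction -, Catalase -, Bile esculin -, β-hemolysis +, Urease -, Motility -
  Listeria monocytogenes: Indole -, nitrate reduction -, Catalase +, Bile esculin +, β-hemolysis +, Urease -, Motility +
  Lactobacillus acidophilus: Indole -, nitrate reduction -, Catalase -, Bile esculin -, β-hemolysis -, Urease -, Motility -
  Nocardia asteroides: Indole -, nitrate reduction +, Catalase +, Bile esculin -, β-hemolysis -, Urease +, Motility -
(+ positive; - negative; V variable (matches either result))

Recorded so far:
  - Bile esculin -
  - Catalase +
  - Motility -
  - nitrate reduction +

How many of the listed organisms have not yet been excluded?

Bile esculin -: excludes Listeria monocytogenes — 8 left.
Catalase +: excludes Erysipelothrix rhusiopathiae, Arcanobacterium haemolyticum, Lactobacillus acidophilus — 5 left.
nitrate reduction +: all 5 remaining candidates are consistent.
Motility -: excludes Bacillus subtilis, Bacillus cereus — 3 left.
Still consistent: Bacillus anthracis, Corynebacterium diphtheriae, Nocardia asteroides.

3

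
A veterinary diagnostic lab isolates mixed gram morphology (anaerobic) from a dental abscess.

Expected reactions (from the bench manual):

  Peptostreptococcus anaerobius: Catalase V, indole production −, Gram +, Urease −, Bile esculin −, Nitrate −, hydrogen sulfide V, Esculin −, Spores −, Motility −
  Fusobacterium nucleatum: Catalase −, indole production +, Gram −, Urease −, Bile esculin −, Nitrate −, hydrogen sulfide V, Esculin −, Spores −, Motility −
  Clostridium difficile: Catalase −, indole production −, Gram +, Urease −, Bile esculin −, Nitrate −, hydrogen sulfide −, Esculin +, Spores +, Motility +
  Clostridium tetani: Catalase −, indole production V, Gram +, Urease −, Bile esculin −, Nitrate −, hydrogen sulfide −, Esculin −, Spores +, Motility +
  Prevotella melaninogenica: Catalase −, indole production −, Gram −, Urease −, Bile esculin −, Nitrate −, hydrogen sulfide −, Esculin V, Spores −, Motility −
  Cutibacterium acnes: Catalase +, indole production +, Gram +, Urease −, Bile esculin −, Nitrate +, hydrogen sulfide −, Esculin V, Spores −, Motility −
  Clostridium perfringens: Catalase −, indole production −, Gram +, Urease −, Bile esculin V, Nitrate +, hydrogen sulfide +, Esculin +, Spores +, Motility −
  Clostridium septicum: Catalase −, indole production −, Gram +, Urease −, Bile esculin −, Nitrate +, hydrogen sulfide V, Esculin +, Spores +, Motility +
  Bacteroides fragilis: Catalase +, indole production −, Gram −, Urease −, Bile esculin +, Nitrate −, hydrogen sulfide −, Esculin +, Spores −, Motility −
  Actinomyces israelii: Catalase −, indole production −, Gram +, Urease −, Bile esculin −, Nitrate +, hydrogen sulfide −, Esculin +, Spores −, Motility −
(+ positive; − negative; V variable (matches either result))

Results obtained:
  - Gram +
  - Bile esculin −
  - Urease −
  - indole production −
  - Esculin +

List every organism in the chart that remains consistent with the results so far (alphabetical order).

Actinomyces israelii, Clostridium difficile, Clostridium perfringens, Clostridium septicum

Gram +: excludes Fusobacterium nucleatum, Prevotella melaninogenica, Bacteroides fragilis — 7 left.
Bile esculin −: all 7 remaining candidates are consistent.
Urease −: all 7 remaining candidates are consistent.
indole production −: excludes Cutibacterium acnes — 6 left.
Esculin +: excludes Peptostreptococcus anaerobius, Clostridium tetani — 4 left.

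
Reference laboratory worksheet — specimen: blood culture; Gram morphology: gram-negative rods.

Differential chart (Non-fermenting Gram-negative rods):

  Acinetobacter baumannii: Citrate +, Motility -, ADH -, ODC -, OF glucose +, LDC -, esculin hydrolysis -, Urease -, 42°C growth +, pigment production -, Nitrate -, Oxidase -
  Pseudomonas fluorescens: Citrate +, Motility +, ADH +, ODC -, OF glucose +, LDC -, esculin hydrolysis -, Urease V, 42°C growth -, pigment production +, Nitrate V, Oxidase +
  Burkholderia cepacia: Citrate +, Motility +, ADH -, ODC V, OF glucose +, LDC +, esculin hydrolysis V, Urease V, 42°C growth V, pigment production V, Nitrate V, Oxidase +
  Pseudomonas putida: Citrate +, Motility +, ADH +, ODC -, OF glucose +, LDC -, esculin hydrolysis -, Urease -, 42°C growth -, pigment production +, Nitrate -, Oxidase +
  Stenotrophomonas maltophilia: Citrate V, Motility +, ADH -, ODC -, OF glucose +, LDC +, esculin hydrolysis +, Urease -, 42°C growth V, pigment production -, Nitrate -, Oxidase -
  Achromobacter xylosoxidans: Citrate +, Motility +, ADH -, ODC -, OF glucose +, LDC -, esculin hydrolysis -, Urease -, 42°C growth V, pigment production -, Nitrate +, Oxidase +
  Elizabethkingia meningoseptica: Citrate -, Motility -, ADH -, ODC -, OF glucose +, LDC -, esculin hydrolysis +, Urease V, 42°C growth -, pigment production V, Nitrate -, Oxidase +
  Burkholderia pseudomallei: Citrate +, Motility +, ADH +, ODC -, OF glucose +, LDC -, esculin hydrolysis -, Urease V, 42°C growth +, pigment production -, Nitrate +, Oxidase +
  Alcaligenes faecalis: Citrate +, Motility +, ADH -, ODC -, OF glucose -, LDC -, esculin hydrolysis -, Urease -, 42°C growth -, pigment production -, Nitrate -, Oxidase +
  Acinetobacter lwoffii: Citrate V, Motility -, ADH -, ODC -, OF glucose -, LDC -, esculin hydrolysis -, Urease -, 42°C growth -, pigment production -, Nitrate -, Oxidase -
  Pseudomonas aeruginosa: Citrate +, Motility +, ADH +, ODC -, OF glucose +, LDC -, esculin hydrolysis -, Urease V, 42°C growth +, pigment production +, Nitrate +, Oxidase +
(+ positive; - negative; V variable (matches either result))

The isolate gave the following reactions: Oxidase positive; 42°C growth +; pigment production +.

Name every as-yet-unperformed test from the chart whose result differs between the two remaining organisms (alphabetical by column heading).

ADH, LDC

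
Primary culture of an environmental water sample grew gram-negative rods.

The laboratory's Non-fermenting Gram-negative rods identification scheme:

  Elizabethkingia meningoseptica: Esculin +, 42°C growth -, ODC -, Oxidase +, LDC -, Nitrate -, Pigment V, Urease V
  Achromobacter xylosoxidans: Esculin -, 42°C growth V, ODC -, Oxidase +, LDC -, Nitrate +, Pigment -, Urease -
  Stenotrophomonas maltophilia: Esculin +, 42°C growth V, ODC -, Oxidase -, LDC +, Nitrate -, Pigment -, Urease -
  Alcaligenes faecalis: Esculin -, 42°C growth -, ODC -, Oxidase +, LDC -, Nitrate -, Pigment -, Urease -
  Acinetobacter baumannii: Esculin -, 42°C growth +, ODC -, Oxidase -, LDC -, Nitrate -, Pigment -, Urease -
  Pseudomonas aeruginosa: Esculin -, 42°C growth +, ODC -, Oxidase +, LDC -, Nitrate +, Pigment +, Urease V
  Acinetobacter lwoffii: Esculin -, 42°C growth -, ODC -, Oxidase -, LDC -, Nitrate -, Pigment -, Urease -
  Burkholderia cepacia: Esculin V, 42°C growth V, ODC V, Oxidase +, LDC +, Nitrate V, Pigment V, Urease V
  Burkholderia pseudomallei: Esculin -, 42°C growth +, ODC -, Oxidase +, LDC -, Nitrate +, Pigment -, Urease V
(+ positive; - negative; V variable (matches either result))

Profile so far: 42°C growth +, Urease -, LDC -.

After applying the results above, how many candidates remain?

4

42°C growth +: excludes Elizabethkingia meningoseptica, Alcaligenes faecalis, Acinetobacter lwoffii — 6 left.
Urease -: all 6 remaining candidates are consistent.
LDC -: excludes Stenotrophomonas maltophilia, Burkholderia cepacia — 4 left.
Still consistent: Achromobacter xylosoxidans, Acinetobacter baumannii, Burkholderia pseudomallei, Pseudomonas aeruginosa.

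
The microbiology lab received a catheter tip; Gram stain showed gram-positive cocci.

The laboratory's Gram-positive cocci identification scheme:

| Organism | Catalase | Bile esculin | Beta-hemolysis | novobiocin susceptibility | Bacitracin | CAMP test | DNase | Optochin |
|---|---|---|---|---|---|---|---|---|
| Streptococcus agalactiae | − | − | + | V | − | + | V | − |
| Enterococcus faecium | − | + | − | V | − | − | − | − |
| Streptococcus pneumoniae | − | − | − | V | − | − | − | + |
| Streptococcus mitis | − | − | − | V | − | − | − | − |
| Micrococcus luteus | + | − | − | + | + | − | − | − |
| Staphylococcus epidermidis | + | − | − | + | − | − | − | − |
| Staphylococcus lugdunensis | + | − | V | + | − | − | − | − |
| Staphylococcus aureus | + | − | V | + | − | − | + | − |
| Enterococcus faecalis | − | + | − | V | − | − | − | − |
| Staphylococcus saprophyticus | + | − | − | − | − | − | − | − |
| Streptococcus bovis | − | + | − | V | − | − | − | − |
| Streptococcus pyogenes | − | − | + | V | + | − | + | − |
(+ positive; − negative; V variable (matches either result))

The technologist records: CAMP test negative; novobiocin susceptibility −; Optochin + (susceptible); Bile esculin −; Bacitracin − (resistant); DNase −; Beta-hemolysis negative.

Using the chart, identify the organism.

Streptococcus pneumoniae

Beta-hemolysis −: excludes Streptococcus agalactiae, Streptococcus pyogenes — 10 left.
DNase −: excludes Staphylococcus aureus — 9 left.
Bacitracin −: excludes Micrococcus luteus — 8 left.
Optochin +: excludes 7 organisms — 1 left.
CAMP test −: the one remaining candidate is consistent.
novobiocin susceptibility −: the one remaining candidate is consistent.
Bile esculin −: the one remaining candidate is consistent.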